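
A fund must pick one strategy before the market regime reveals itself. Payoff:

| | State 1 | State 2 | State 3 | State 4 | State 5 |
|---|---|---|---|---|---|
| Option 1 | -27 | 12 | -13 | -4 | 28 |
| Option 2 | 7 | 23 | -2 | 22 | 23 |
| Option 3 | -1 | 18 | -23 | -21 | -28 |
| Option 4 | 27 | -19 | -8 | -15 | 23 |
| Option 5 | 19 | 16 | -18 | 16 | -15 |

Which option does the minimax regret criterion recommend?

Option 2

Column bests: State 1=27, State 2=23, State 3=-2, State 4=22, State 5=28.
Option 1 regrets: 54, 11, 11, 26, 0 → max 54
Option 2 regrets: 20, 0, 0, 0, 5 → max 20
Option 3 regrets: 28, 5, 21, 43, 56 → max 56
Option 4 regrets: 0, 42, 6, 37, 5 → max 42
Option 5 regrets: 8, 7, 16, 6, 43 → max 43
Smallest max regret = 20 → Option 2.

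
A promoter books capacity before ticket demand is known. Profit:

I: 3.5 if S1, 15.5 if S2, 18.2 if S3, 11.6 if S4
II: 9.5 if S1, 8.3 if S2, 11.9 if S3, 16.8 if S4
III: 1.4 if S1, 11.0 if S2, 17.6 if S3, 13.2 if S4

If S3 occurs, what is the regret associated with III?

0.6

Best payoff under S3 is 18.2.
Regret = 18.2 − 17.6 = 0.6.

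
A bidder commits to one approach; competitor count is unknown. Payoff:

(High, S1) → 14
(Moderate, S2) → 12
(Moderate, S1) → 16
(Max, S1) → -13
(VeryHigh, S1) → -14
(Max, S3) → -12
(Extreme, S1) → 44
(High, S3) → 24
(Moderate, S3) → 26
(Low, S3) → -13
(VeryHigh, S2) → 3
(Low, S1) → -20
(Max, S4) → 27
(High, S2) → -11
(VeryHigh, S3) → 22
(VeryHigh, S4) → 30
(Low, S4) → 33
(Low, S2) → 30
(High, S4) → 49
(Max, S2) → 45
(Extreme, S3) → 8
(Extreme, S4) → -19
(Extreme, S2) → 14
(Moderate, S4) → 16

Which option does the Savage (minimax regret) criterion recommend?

Column bests: S1=44, S2=45, S3=26, S4=49.
Low regrets: 64, 15, 39, 16 → max 64
Moderate regrets: 28, 33, 0, 33 → max 33
High regrets: 30, 56, 2, 0 → max 56
VeryHigh regrets: 58, 42, 4, 19 → max 58
Extreme regrets: 0, 31, 18, 68 → max 68
Max regrets: 57, 0, 38, 22 → max 57
Smallest max regret = 33 → Moderate.

Moderate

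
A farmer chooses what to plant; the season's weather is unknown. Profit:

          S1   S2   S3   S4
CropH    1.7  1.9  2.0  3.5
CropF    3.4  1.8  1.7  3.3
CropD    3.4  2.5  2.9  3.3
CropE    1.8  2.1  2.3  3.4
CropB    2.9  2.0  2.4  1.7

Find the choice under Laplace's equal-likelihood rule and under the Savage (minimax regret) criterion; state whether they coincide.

Row averages: CropH=2.275, CropF=2.55, CropD=3.025, CropE=2.4, CropB=2.25
Highest average = 3.025 → CropD.
Column bests: S1=3.4, S2=2.5, S3=2.9, S4=3.5.
CropH regrets: 1.7, 0.6, 0.9, 0.0 → max 1.7
CropF regrets: 0.0, 0.7, 1.2, 0.2 → max 1.2
CropD regrets: 0.0, 0.0, 0.0, 0.2 → max 0.2
CropE regrets: 1.6, 0.4, 0.6, 0.1 → max 1.6
CropB regrets: 0.5, 0.5, 0.5, 1.8 → max 1.8
Smallest max regret = 0.2 → CropD.

laplace → CropD; minimax regret → CropD (agree)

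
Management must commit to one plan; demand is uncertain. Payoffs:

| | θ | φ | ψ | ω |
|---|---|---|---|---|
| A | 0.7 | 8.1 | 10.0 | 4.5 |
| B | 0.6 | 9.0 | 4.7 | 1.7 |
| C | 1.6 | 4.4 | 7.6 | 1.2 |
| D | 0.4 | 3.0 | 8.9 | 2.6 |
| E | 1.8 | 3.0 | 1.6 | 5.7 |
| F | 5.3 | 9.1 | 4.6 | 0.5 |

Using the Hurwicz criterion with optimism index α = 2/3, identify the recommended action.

A: 2/3·10.0 + 1/3·0.7 = 6.9
B: 2/3·9.0 + 1/3·0.6 = 6.2
C: 2/3·7.6 + 1/3·1.2 = 82/15
D: 2/3·8.9 + 1/3·0.4 = 91/15
E: 2/3·5.7 + 1/3·1.6 = 13/3
F: 2/3·9.1 + 1/3·0.5 = 187/30
Highest Hurwicz score = 6.9 → A.

A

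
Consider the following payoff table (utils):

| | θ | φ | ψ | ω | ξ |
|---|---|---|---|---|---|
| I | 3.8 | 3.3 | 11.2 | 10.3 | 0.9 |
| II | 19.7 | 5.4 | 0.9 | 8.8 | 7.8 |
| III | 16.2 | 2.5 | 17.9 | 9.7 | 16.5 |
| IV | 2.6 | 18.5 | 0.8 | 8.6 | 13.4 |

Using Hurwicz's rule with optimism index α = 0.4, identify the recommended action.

III

I: 0.4·11.2 + 0.6·0.9 = 5.02
II: 0.4·19.7 + 0.6·0.9 = 8.42
III: 0.4·17.9 + 0.6·2.5 = 8.66
IV: 0.4·18.5 + 0.6·0.8 = 7.88
Highest Hurwicz score = 8.66 → III.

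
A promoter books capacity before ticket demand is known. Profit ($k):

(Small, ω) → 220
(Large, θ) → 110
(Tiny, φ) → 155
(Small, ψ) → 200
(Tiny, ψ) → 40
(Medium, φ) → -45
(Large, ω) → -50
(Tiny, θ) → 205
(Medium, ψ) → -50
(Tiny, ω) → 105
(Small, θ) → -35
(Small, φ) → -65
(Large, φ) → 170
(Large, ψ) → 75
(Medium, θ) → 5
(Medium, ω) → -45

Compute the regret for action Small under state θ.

240

Best payoff under θ is 205.
Regret = 205 − (-35) = 240.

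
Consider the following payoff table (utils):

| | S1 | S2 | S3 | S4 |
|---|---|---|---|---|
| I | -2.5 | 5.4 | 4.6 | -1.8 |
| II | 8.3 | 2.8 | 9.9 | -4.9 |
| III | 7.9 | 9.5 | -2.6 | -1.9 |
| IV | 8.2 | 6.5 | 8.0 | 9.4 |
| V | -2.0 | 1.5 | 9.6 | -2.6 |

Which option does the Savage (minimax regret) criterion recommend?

IV

Column bests: S1=8.3, S2=9.5, S3=9.9, S4=9.4.
I regrets: 10.8, 4.1, 5.3, 11.2 → max 11.2
II regrets: 0.0, 6.7, 0.0, 14.3 → max 14.3
III regrets: 0.4, 0.0, 12.5, 11.3 → max 12.5
IV regrets: 0.1, 3.0, 1.9, 0.0 → max 3.0
V regrets: 10.3, 8.0, 0.3, 12.0 → max 12.0
Smallest max regret = 3.0 → IV.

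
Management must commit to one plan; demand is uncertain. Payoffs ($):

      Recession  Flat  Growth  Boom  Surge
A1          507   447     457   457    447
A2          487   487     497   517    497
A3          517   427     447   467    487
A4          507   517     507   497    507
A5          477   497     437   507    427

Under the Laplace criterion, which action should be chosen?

A4

Row averages: A1=463, A2=497, A3=469, A4=507, A5=469
Highest average = 507 → A4.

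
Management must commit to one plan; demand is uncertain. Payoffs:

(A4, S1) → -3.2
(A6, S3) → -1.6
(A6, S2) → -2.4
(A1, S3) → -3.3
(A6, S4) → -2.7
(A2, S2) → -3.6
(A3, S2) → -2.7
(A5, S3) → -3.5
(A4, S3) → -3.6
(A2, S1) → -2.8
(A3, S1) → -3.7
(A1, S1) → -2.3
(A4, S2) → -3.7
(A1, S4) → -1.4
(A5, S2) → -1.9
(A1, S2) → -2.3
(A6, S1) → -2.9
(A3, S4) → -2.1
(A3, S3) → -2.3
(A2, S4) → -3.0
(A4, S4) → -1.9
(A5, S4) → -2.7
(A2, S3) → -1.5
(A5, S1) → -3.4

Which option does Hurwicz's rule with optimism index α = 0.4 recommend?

A1: 0.4·(-1.4) + 0.6·(-3.3) = -2.54
A2: 0.4·(-1.5) + 0.6·(-3.6) = -2.76
A3: 0.4·(-2.1) + 0.6·(-3.7) = -3.06
A4: 0.4·(-1.9) + 0.6·(-3.7) = -2.98
A5: 0.4·(-1.9) + 0.6·(-3.5) = -2.86
A6: 0.4·(-1.6) + 0.6·(-2.9) = -2.38
Highest Hurwicz score = -2.38 → A6.

A6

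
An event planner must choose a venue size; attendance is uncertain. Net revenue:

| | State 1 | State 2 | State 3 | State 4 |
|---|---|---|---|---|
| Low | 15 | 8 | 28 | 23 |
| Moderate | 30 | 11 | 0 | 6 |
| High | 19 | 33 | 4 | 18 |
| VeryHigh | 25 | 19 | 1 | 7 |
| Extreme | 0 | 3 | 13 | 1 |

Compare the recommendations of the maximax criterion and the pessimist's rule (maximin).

Row maxima: Low=28, Moderate=30, High=33, VeryHigh=25, Extreme=13
Best best-case = 33 → High.
Row minima: Low=8, Moderate=0, High=4, VeryHigh=1, Extreme=0
Best worst-case = 8 → Low.

maximax → High; maximin → Low (disagree)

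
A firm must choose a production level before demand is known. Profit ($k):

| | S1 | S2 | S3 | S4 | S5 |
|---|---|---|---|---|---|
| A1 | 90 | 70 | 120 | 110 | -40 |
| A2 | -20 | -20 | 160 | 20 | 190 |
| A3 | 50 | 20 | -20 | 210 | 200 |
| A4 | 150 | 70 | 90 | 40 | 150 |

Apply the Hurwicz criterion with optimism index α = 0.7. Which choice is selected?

A1: 0.7·120 + 0.3·(-40) = 72
A2: 0.7·190 + 0.3·(-20) = 127
A3: 0.7·210 + 0.3·(-20) = 141
A4: 0.7·150 + 0.3·40 = 117
Highest Hurwicz score = 141 → A3.

A3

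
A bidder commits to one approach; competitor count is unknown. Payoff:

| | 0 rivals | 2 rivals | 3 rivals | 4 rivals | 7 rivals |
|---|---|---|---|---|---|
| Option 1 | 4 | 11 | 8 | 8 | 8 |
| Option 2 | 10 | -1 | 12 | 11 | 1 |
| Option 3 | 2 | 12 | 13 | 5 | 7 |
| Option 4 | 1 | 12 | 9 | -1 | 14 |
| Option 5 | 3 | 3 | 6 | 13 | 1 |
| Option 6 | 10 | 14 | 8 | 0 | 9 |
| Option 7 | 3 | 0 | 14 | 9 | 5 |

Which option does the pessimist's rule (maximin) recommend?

Row minima: Option 1=4, Option 2=-1, Option 3=2, Option 4=-1, Option 5=1, Option 6=0, Option 7=0
Best worst-case = 4 → Option 1.

Option 1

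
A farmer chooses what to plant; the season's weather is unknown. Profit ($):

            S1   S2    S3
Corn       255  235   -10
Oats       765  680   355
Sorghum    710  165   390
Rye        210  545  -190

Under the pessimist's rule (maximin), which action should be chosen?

Oats

Row minima: Corn=-10, Oats=355, Sorghum=165, Rye=-190
Best worst-case = 355 → Oats.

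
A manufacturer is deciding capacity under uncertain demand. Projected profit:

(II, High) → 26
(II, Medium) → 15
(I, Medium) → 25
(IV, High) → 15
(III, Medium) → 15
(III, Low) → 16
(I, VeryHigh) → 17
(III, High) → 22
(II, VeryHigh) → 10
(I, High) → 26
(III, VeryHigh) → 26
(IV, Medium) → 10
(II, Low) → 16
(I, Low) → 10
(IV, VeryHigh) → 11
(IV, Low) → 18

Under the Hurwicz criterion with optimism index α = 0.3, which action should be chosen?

III

I: 0.3·26 + 0.7·10 = 14.8
II: 0.3·26 + 0.7·10 = 14.8
III: 0.3·26 + 0.7·15 = 18.3
IV: 0.3·18 + 0.7·10 = 12.4
Highest Hurwicz score = 18.3 → III.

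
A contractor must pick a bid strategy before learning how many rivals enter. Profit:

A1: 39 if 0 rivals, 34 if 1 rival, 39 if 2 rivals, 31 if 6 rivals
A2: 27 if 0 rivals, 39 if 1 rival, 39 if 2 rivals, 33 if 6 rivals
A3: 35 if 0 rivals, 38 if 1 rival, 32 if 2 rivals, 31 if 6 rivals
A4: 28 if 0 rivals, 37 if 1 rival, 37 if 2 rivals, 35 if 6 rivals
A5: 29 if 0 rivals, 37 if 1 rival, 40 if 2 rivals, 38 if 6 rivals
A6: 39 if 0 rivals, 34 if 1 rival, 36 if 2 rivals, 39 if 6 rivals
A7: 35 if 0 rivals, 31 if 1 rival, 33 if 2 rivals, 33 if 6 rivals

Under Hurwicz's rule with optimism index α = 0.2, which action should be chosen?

A1: 0.2·39 + 0.8·31 = 32.6
A2: 0.2·39 + 0.8·27 = 29.4
A3: 0.2·38 + 0.8·31 = 32.4
A4: 0.2·37 + 0.8·28 = 29.8
A5: 0.2·40 + 0.8·29 = 31.2
A6: 0.2·39 + 0.8·34 = 35
A7: 0.2·35 + 0.8·31 = 31.8
Highest Hurwicz score = 35 → A6.

A6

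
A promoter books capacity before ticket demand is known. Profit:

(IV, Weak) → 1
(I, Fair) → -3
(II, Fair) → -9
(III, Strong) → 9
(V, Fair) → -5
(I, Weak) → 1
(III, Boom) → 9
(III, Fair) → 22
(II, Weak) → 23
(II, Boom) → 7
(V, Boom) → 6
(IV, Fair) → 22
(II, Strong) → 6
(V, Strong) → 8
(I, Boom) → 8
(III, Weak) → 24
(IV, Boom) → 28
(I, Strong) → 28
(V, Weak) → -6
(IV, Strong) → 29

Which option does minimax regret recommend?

Column bests: Weak=24, Fair=22, Strong=29, Boom=28.
I regrets: 23, 25, 1, 20 → max 25
II regrets: 1, 31, 23, 21 → max 31
III regrets: 0, 0, 20, 19 → max 20
IV regrets: 23, 0, 0, 0 → max 23
V regrets: 30, 27, 21, 22 → max 30
Smallest max regret = 20 → III.

III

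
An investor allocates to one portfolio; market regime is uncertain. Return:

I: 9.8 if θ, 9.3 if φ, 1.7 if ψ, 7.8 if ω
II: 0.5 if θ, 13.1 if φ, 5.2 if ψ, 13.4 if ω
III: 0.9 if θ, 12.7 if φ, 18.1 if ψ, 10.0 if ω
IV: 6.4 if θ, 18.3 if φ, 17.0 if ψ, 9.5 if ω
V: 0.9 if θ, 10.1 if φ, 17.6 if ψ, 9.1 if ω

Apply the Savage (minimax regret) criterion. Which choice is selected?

Column bests: θ=9.8, φ=18.3, ψ=18.1, ω=13.4.
I regrets: 0.0, 9.0, 16.4, 5.6 → max 16.4
II regrets: 9.3, 5.2, 12.9, 0.0 → max 12.9
III regrets: 8.9, 5.6, 0.0, 3.4 → max 8.9
IV regrets: 3.4, 0.0, 1.1, 3.9 → max 3.9
V regrets: 8.9, 8.2, 0.5, 4.3 → max 8.9
Smallest max regret = 3.9 → IV.

IV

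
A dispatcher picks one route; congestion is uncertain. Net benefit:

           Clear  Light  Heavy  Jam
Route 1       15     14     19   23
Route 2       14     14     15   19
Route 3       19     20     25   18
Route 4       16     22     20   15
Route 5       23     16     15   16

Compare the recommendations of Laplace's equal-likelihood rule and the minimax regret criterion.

Row averages: Route 1=17.75, Route 2=15.5, Route 3=20.5, Route 4=18.25, Route 5=17.5
Highest average = 20.5 → Route 3.
Column bests: Clear=23, Light=22, Heavy=25, Jam=23.
Route 1 regrets: 8, 8, 6, 0 → max 8
Route 2 regrets: 9, 8, 10, 4 → max 10
Route 3 regrets: 4, 2, 0, 5 → max 5
Route 4 regrets: 7, 0, 5, 8 → max 8
Route 5 regrets: 0, 6, 10, 7 → max 10
Smallest max regret = 5 → Route 3.

laplace → Route 3; minimax regret → Route 3 (agree)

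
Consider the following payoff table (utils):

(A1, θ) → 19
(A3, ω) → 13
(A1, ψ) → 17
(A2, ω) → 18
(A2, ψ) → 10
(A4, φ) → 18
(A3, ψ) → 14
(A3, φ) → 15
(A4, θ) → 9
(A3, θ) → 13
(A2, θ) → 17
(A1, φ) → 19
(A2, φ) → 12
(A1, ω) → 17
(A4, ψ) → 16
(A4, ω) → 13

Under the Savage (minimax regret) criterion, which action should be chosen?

A1

Column bests: θ=19, φ=19, ψ=17, ω=18.
A1 regrets: 0, 0, 0, 1 → max 1
A2 regrets: 2, 7, 7, 0 → max 7
A3 regrets: 6, 4, 3, 5 → max 6
A4 regrets: 10, 1, 1, 5 → max 10
Smallest max regret = 1 → A1.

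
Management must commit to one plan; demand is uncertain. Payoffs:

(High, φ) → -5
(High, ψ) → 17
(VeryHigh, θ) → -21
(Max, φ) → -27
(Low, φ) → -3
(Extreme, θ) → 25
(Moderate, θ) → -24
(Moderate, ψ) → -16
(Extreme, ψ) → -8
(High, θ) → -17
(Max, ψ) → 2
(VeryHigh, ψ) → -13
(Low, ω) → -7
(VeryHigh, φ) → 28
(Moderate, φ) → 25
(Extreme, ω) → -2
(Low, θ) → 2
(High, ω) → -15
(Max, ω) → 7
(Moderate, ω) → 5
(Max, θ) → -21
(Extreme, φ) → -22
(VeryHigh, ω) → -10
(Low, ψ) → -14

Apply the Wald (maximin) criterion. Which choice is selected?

Row minima: Low=-14, Moderate=-24, High=-17, VeryHigh=-21, Extreme=-22, Max=-27
Best worst-case = -14 → Low.

Low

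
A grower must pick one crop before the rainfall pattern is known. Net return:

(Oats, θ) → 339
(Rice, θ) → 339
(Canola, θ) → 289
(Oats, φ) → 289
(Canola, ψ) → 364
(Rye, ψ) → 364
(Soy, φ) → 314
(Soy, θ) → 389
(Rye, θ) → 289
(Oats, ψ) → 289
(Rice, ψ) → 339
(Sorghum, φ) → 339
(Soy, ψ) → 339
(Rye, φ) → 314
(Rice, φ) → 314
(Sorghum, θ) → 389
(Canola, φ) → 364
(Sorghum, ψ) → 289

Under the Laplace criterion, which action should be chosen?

Soy

Row averages: Rice=992/3, Soy=1042/3, Sorghum=339, Rye=967/3, Canola=339, Oats=917/3
Highest average = 1042/3 → Soy.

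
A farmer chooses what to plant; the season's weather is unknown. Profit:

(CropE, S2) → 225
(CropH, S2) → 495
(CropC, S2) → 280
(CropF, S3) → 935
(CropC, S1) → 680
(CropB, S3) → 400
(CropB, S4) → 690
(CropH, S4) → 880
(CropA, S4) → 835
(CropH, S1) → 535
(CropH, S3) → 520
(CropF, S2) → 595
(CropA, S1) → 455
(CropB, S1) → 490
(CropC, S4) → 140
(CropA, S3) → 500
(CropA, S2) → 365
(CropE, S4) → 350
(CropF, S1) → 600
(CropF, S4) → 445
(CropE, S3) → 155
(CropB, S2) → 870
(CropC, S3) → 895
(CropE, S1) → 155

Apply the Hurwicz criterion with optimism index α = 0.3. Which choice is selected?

CropH

CropE: 0.3·350 + 0.7·155 = 213.5
CropF: 0.3·935 + 0.7·445 = 592
CropC: 0.3·895 + 0.7·140 = 366.5
CropA: 0.3·835 + 0.7·365 = 506
CropH: 0.3·880 + 0.7·495 = 610.5
CropB: 0.3·870 + 0.7·400 = 541
Highest Hurwicz score = 610.5 → CropH.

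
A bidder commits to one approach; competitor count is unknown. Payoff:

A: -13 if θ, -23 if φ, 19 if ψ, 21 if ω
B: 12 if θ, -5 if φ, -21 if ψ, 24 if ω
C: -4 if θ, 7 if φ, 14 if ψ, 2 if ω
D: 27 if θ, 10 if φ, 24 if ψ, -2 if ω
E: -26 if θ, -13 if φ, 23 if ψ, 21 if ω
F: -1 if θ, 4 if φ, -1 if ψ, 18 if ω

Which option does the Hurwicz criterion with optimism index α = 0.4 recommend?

D

A: 0.4·21 + 0.6·(-23) = -5.4
B: 0.4·24 + 0.6·(-21) = -3
C: 0.4·14 + 0.6·(-4) = 3.2
D: 0.4·27 + 0.6·(-2) = 9.6
E: 0.4·23 + 0.6·(-26) = -6.4
F: 0.4·18 + 0.6·(-1) = 6.6
Highest Hurwicz score = 9.6 → D.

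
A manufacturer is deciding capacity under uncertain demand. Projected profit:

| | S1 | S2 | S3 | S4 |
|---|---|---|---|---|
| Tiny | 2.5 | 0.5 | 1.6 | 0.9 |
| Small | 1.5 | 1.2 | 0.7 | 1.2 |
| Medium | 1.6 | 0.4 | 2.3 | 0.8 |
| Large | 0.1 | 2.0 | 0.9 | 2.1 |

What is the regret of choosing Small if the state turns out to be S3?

1.6

Best payoff under S3 is 2.3.
Regret = 2.3 − 0.7 = 1.6.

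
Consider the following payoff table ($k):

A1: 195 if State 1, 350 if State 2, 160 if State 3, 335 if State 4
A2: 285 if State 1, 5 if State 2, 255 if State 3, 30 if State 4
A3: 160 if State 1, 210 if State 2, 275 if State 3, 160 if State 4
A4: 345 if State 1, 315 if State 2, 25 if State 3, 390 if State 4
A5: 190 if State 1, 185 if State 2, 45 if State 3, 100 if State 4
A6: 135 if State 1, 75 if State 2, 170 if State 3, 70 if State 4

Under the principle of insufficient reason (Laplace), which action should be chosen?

Row averages: A1=260, A2=143.75, A3=201.25, A4=268.75, A5=130, A6=112.5
Highest average = 268.75 → A4.

A4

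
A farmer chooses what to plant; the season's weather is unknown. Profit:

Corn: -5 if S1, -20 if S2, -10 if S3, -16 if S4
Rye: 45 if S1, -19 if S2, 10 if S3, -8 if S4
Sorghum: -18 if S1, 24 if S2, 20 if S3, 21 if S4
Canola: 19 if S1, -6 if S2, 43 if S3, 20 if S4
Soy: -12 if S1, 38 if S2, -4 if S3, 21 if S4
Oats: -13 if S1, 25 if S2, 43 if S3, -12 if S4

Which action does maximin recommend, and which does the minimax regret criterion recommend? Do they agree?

maximin → Canola; minimax regret → Canola (agree)

Row minima: Corn=-20, Rye=-19, Sorghum=-18, Canola=-6, Soy=-12, Oats=-13
Best worst-case = -6 → Canola.
Column bests: S1=45, S2=38, S3=43, S4=21.
Corn regrets: 50, 58, 53, 37 → max 58
Rye regrets: 0, 57, 33, 29 → max 57
Sorghum regrets: 63, 14, 23, 0 → max 63
Canola regrets: 26, 44, 0, 1 → max 44
Soy regrets: 57, 0, 47, 0 → max 57
Oats regrets: 58, 13, 0, 33 → max 58
Smallest max regret = 44 → Canola.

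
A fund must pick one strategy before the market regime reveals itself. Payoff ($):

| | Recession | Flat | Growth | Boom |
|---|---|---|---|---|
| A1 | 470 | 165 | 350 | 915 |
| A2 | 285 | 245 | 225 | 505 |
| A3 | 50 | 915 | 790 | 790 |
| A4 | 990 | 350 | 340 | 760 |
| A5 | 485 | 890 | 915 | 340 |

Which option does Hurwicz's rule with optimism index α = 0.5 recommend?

A1: 0.5·915 + 0.5·165 = 540
A2: 0.5·505 + 0.5·225 = 365
A3: 0.5·915 + 0.5·50 = 482.5
A4: 0.5·990 + 0.5·340 = 665
A5: 0.5·915 + 0.5·340 = 627.5
Highest Hurwicz score = 665 → A4.

A4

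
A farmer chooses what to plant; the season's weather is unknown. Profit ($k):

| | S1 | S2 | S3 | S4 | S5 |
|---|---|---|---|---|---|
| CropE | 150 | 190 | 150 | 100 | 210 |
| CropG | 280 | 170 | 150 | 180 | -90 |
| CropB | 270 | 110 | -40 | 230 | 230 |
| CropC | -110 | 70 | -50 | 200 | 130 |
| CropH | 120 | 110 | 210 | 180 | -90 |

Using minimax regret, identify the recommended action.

Column bests: S1=280, S2=190, S3=210, S4=230, S5=230.
CropE regrets: 130, 0, 60, 130, 20 → max 130
CropG regrets: 0, 20, 60, 50, 320 → max 320
CropB regrets: 10, 80, 250, 0, 0 → max 250
CropC regrets: 390, 120, 260, 30, 100 → max 390
CropH regrets: 160, 80, 0, 50, 320 → max 320
Smallest max regret = 130 → CropE.

CropE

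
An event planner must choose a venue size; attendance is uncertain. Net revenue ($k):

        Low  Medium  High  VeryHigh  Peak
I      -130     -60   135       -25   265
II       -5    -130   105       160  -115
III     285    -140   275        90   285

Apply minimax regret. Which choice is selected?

Column bests: Low=285, Medium=-60, High=275, VeryHigh=160, Peak=285.
I regrets: 415, 0, 140, 185, 20 → max 415
II regrets: 290, 70, 170, 0, 400 → max 400
III regrets: 0, 80, 0, 70, 0 → max 80
Smallest max regret = 80 → III.

III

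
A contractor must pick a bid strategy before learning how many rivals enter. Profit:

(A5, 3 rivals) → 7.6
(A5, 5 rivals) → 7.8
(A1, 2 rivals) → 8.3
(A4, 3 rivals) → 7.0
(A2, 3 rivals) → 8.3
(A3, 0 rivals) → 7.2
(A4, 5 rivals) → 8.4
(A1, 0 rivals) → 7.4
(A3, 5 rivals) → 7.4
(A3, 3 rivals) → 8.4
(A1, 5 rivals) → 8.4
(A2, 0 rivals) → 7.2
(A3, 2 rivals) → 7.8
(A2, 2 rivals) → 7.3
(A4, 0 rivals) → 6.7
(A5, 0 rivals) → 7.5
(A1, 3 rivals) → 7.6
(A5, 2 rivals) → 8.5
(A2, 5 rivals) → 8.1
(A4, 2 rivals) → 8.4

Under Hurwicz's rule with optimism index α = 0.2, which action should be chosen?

A5

A1: 0.2·8.4 + 0.8·7.4 = 7.6
A2: 0.2·8.3 + 0.8·7.2 = 7.42
A3: 0.2·8.4 + 0.8·7.2 = 7.44
A4: 0.2·8.4 + 0.8·6.7 = 7.04
A5: 0.2·8.5 + 0.8·7.5 = 7.7
Highest Hurwicz score = 7.7 → A5.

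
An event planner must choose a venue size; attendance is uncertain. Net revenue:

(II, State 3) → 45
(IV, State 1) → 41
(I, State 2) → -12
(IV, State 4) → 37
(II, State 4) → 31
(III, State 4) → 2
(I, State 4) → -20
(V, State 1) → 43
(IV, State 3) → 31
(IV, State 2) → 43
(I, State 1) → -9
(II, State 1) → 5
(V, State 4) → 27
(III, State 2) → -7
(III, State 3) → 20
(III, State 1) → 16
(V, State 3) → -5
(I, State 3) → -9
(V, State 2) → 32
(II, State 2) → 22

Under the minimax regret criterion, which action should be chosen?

Column bests: State 1=43, State 2=43, State 3=45, State 4=37.
I regrets: 52, 55, 54, 57 → max 57
II regrets: 38, 21, 0, 6 → max 38
III regrets: 27, 50, 25, 35 → max 50
IV regrets: 2, 0, 14, 0 → max 14
V regrets: 0, 11, 50, 10 → max 50
Smallest max regret = 14 → IV.

IV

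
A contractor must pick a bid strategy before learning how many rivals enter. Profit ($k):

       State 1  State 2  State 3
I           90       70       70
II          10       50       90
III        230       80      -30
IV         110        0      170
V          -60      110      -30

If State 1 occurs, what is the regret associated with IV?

Best payoff under State 1 is 230.
Regret = 230 − 110 = 120.

120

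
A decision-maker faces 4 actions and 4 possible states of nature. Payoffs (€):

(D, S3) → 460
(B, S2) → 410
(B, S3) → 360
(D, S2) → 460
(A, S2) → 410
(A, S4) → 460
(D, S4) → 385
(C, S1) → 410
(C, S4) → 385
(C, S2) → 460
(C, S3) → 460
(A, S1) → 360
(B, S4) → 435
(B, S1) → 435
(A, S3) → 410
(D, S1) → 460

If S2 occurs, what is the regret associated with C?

0

Best payoff under S2 is 460.
Regret = 460 − 460 = 0.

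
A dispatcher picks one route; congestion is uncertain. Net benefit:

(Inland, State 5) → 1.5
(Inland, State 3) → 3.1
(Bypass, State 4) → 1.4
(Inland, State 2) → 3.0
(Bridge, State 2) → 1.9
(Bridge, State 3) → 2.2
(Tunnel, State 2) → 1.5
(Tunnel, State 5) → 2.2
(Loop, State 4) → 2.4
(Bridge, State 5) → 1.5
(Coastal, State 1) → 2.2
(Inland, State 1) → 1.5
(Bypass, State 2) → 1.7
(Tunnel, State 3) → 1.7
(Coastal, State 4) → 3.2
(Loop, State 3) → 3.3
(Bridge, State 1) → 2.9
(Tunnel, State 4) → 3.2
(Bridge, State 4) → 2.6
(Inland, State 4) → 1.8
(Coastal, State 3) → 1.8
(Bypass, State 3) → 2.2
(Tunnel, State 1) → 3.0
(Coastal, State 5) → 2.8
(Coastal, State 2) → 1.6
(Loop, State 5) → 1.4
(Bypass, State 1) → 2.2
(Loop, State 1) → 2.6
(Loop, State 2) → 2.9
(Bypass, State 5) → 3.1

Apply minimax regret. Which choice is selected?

Coastal

Column bests: State 1=3.0, State 2=3.0, State 3=3.3, State 4=3.2, State 5=3.1.
Coastal regrets: 0.8, 1.4, 1.5, 0.0, 0.3 → max 1.5
Tunnel regrets: 0.0, 1.5, 1.6, 0.0, 0.9 → max 1.6
Inland regrets: 1.5, 0.0, 0.2, 1.4, 1.6 → max 1.6
Loop regrets: 0.4, 0.1, 0.0, 0.8, 1.7 → max 1.7
Bypass regrets: 0.8, 1.3, 1.1, 1.8, 0.0 → max 1.8
Bridge regrets: 0.1, 1.1, 1.1, 0.6, 1.6 → max 1.6
Smallest max regret = 1.5 → Coastal.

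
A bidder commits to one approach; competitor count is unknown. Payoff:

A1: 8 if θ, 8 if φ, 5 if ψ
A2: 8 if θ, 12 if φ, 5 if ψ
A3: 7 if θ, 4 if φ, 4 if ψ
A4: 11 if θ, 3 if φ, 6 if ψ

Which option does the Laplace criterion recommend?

Row averages: A1=7, A2=25/3, A3=5, A4=20/3
Highest average = 25/3 → A2.

A2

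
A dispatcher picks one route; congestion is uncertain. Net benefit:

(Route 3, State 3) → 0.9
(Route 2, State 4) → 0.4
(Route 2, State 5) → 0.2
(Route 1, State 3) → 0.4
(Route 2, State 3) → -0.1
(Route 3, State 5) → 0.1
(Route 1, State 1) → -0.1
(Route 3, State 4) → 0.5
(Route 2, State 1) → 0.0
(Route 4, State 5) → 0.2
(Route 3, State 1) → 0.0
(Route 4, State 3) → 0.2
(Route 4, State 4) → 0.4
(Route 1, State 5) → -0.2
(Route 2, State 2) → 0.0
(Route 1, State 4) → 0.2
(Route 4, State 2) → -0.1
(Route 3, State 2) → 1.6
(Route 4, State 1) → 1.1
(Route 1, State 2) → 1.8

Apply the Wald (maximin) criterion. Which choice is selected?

Row minima: Route 1=-0.2, Route 2=-0.1, Route 3=0.0, Route 4=-0.1
Best worst-case = 0.0 → Route 3.

Route 3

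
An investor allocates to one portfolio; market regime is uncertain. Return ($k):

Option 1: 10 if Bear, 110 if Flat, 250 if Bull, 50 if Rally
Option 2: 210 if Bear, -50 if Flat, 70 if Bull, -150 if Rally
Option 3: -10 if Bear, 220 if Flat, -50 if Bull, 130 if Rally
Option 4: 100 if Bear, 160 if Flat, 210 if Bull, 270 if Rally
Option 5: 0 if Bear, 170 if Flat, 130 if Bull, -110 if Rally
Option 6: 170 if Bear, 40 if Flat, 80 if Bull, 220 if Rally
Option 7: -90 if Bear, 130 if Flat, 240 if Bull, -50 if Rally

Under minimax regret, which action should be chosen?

Option 4

Column bests: Bear=210, Flat=220, Bull=250, Rally=270.
Option 1 regrets: 200, 110, 0, 220 → max 220
Option 2 regrets: 0, 270, 180, 420 → max 420
Option 3 regrets: 220, 0, 300, 140 → max 300
Option 4 regrets: 110, 60, 40, 0 → max 110
Option 5 regrets: 210, 50, 120, 380 → max 380
Option 6 regrets: 40, 180, 170, 50 → max 180
Option 7 regrets: 300, 90, 10, 320 → max 320
Smallest max regret = 110 → Option 4.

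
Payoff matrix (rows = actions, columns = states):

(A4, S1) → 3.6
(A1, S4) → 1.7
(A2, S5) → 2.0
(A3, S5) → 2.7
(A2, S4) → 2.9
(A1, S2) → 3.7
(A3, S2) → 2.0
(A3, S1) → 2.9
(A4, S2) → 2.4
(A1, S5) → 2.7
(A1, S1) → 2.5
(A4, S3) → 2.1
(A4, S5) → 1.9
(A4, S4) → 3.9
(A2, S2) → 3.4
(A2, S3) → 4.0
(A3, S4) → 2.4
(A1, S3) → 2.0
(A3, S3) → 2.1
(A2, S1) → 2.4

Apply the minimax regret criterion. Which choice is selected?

Column bests: S1=3.6, S2=3.7, S3=4.0, S4=3.9, S5=2.7.
A1 regrets: 1.1, 0.0, 2.0, 2.2, 0.0 → max 2.2
A2 regrets: 1.2, 0.3, 0.0, 1.0, 0.7 → max 1.2
A3 regrets: 0.7, 1.7, 1.9, 1.5, 0.0 → max 1.9
A4 regrets: 0.0, 1.3, 1.9, 0.0, 0.8 → max 1.9
Smallest max regret = 1.2 → A2.

A2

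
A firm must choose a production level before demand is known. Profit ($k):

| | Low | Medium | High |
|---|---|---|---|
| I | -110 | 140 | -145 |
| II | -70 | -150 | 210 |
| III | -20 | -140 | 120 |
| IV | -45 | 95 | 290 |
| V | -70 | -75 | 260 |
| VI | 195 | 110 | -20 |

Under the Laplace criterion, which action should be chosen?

Row averages: I=-115/3, II=-10/3, III=-40/3, IV=340/3, V=115/3, VI=95
Highest average = 340/3 → IV.

IV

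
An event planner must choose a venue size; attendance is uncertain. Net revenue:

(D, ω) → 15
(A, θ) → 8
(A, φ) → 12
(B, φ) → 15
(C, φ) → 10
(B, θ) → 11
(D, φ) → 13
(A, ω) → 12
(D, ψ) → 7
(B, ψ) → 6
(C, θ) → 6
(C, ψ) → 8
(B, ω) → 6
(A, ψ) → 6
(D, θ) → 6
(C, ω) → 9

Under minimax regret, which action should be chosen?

Column bests: θ=11, φ=15, ψ=8, ω=15.
A regrets: 3, 3, 2, 3 → max 3
B regrets: 0, 0, 2, 9 → max 9
C regrets: 5, 5, 0, 6 → max 6
D regrets: 5, 2, 1, 0 → max 5
Smallest max regret = 3 → A.

A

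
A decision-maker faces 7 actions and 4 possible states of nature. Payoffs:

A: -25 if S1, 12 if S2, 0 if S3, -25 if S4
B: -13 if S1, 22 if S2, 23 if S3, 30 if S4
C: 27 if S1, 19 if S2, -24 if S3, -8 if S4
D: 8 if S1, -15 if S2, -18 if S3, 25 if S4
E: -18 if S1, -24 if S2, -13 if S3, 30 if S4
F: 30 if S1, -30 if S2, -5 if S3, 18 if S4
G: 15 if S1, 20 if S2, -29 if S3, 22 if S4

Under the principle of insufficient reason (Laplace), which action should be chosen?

Row averages: A=-9.5, B=15.5, C=3.5, D=0, E=-6.25, F=3.25, G=7
Highest average = 15.5 → B.

B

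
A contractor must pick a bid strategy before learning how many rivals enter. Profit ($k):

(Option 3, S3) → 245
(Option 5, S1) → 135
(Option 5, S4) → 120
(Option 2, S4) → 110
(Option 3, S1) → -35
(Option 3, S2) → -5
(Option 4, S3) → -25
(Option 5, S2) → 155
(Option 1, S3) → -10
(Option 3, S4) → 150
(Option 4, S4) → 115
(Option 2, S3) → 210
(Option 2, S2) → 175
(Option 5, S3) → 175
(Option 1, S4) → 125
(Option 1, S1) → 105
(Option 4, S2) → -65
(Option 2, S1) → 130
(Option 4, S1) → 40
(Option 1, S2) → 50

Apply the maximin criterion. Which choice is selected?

Row minima: Option 1=-10, Option 2=110, Option 3=-35, Option 4=-65, Option 5=120
Best worst-case = 120 → Option 5.

Option 5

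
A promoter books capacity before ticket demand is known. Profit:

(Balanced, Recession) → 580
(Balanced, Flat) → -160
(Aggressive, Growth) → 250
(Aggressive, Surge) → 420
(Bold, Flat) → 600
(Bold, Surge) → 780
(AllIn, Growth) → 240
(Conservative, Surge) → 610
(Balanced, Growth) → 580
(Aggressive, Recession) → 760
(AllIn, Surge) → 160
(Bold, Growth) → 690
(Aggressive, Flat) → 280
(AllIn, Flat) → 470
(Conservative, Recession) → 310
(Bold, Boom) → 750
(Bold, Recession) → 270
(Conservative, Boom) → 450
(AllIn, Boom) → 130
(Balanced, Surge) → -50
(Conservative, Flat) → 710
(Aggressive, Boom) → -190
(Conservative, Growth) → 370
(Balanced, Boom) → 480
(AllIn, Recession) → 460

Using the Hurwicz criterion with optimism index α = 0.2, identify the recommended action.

Conservative: 0.2·710 + 0.8·310 = 390
Balanced: 0.2·580 + 0.8·(-160) = -12
Aggressive: 0.2·760 + 0.8·(-190) = 0
Bold: 0.2·780 + 0.8·270 = 372
AllIn: 0.2·470 + 0.8·130 = 198
Highest Hurwicz score = 390 → Conservative.

Conservative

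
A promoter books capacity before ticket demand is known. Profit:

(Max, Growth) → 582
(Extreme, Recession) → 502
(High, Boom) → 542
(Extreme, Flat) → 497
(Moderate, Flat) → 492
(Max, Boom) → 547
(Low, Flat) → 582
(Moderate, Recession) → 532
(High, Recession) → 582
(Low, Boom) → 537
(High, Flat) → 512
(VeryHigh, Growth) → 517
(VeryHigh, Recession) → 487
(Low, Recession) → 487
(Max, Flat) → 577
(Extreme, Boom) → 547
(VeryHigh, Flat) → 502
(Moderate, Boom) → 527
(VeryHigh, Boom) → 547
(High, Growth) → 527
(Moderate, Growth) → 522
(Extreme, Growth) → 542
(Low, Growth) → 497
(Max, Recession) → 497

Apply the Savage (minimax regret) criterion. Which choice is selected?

High

Column bests: Recession=582, Flat=582, Growth=582, Boom=547.
Low regrets: 95, 0, 85, 10 → max 95
Moderate regrets: 50, 90, 60, 20 → max 90
High regrets: 0, 70, 55, 5 → max 70
VeryHigh regrets: 95, 80, 65, 0 → max 95
Extreme regrets: 80, 85, 40, 0 → max 85
Max regrets: 85, 5, 0, 0 → max 85
Smallest max regret = 70 → High.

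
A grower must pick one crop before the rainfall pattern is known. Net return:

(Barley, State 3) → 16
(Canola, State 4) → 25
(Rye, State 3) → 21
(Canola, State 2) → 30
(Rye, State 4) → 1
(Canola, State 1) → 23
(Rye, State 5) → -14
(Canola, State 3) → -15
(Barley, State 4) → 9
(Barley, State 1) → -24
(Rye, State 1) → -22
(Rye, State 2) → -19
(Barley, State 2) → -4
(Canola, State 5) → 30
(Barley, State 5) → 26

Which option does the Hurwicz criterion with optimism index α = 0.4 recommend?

Barley: 0.4·26 + 0.6·(-24) = -4
Rye: 0.4·21 + 0.6·(-22) = -4.8
Canola: 0.4·30 + 0.6·(-15) = 3
Highest Hurwicz score = 3 → Canola.

Canola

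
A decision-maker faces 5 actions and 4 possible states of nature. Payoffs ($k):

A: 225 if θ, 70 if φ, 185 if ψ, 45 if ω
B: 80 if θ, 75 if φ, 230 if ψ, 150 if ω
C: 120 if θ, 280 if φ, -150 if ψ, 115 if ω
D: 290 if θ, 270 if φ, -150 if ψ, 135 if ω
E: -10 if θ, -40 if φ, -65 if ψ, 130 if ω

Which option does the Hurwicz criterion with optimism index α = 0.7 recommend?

A: 0.7·225 + 0.3·45 = 171
B: 0.7·230 + 0.3·75 = 183.5
C: 0.7·280 + 0.3·(-150) = 151
D: 0.7·290 + 0.3·(-150) = 158
E: 0.7·130 + 0.3·(-65) = 71.5
Highest Hurwicz score = 183.5 → B.

B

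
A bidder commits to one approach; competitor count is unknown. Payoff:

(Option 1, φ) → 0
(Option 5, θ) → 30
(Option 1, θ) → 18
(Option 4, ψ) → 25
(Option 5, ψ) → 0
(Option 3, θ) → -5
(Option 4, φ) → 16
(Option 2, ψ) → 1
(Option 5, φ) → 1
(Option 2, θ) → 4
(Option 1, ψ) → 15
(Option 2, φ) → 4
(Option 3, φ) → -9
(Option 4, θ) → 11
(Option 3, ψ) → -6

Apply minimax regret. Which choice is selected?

Column bests: θ=30, φ=16, ψ=25.
Option 1 regrets: 12, 16, 10 → max 16
Option 2 regrets: 26, 12, 24 → max 26
Option 3 regrets: 35, 25, 31 → max 35
Option 4 regrets: 19, 0, 0 → max 19
Option 5 regrets: 0, 15, 25 → max 25
Smallest max regret = 16 → Option 1.

Option 1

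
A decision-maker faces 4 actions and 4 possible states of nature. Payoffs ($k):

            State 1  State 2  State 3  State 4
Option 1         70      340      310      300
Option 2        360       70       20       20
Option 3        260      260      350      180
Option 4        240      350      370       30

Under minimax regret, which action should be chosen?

Option 3

Column bests: State 1=360, State 2=350, State 3=370, State 4=300.
Option 1 regrets: 290, 10, 60, 0 → max 290
Option 2 regrets: 0, 280, 350, 280 → max 350
Option 3 regrets: 100, 90, 20, 120 → max 120
Option 4 regrets: 120, 0, 0, 270 → max 270
Smallest max regret = 120 → Option 3.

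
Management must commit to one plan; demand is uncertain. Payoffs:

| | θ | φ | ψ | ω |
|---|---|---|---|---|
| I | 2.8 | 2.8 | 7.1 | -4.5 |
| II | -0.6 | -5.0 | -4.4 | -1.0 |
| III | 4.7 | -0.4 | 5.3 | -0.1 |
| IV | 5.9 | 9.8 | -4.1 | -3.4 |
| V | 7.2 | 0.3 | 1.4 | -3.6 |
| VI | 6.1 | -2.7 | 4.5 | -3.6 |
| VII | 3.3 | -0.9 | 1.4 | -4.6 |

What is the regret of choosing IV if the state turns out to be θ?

1.3

Best payoff under θ is 7.2.
Regret = 7.2 − 5.9 = 1.3.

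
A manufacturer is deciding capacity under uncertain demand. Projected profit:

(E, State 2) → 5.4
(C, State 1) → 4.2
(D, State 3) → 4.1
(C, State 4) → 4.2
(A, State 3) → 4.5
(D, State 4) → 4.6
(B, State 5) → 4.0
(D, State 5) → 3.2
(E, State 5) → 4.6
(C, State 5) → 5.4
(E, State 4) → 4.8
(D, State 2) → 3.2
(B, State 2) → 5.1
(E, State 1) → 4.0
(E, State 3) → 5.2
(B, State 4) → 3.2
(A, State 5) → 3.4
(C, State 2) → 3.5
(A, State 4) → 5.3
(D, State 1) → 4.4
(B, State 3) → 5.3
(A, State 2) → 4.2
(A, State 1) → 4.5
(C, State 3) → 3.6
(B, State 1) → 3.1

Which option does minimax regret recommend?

Column bests: State 1=4.5, State 2=5.4, State 3=5.3, State 4=5.3, State 5=5.4.
A regrets: 0.0, 1.2, 0.8, 0.0, 2.0 → max 2.0
B regrets: 1.4, 0.3, 0.0, 2.1, 1.4 → max 2.1
C regrets: 0.3, 1.9, 1.7, 1.1, 0.0 → max 1.9
D regrets: 0.1, 2.2, 1.2, 0.7, 2.2 → max 2.2
E regrets: 0.5, 0.0, 0.1, 0.5, 0.8 → max 0.8
Smallest max regret = 0.8 → E.

E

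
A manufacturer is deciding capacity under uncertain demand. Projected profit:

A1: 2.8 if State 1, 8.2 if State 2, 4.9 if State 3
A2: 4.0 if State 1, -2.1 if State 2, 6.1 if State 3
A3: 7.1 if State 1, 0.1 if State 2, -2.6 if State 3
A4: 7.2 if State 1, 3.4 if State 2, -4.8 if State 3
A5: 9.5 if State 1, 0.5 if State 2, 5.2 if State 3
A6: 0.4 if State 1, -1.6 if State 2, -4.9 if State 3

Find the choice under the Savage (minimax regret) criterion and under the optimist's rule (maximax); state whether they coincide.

minimax regret → A1; maximax → A5 (disagree)

Column bests: State 1=9.5, State 2=8.2, State 3=6.1.
A1 regrets: 6.7, 0.0, 1.2 → max 6.7
A2 regrets: 5.5, 10.3, 0.0 → max 10.3
A3 regrets: 2.4, 8.1, 8.7 → max 8.7
A4 regrets: 2.3, 4.8, 10.9 → max 10.9
A5 regrets: 0.0, 7.7, 0.9 → max 7.7
A6 regrets: 9.1, 9.8, 11.0 → max 11.0
Smallest max regret = 6.7 → A1.
Row maxima: A1=8.2, A2=6.1, A3=7.1, A4=7.2, A5=9.5, A6=0.4
Best best-case = 9.5 → A5.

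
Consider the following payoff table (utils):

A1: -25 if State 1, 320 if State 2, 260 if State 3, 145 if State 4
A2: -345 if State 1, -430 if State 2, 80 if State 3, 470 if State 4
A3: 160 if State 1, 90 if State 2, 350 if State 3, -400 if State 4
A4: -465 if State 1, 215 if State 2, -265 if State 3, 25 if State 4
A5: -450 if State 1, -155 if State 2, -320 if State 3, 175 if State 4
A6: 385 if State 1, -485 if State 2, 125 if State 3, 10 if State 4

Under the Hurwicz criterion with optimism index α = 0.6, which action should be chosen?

A1

A1: 0.6·320 + 0.4·(-25) = 182
A2: 0.6·470 + 0.4·(-430) = 110
A3: 0.6·350 + 0.4·(-400) = 50
A4: 0.6·215 + 0.4·(-465) = -57
A5: 0.6·175 + 0.4·(-450) = -75
A6: 0.6·385 + 0.4·(-485) = 37
Highest Hurwicz score = 182 → A1.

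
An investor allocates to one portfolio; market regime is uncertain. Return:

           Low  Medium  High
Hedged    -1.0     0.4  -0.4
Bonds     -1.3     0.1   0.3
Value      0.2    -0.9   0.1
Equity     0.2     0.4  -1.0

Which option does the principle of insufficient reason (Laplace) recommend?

Row averages: Hedged=-1/3, Bonds=-0.3, Value=-0.2, Equity=-2/15
Highest average = -2/15 → Equity.

Equity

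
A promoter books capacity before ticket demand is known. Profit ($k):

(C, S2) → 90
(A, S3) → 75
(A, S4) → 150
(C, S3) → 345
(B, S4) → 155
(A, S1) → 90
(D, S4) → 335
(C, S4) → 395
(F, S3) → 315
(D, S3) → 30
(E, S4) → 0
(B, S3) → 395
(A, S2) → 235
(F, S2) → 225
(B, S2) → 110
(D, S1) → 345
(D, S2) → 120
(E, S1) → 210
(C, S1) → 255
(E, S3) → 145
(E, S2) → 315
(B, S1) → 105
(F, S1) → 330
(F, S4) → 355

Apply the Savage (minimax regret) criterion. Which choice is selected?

Column bests: S1=345, S2=315, S3=395, S4=395.
A regrets: 255, 80, 320, 245 → max 320
B regrets: 240, 205, 0, 240 → max 240
C regrets: 90, 225, 50, 0 → max 225
D regrets: 0, 195, 365, 60 → max 365
E regrets: 135, 0, 250, 395 → max 395
F regrets: 15, 90, 80, 40 → max 90
Smallest max regret = 90 → F.

F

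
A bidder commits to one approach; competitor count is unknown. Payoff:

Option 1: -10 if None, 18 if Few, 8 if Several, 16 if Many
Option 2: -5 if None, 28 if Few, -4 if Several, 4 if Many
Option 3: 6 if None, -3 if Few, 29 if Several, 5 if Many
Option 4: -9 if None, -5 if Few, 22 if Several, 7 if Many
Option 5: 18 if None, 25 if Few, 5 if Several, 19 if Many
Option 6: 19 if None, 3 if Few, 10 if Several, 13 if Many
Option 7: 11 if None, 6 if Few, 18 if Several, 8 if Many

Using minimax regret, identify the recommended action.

Column bests: None=19, Few=28, Several=29, Many=19.
Option 1 regrets: 29, 10, 21, 3 → max 29
Option 2 regrets: 24, 0, 33, 15 → max 33
Option 3 regrets: 13, 31, 0, 14 → max 31
Option 4 regrets: 28, 33, 7, 12 → max 33
Option 5 regrets: 1, 3, 24, 0 → max 24
Option 6 regrets: 0, 25, 19, 6 → max 25
Option 7 regrets: 8, 22, 11, 11 → max 22
Smallest max regret = 22 → Option 7.

Option 7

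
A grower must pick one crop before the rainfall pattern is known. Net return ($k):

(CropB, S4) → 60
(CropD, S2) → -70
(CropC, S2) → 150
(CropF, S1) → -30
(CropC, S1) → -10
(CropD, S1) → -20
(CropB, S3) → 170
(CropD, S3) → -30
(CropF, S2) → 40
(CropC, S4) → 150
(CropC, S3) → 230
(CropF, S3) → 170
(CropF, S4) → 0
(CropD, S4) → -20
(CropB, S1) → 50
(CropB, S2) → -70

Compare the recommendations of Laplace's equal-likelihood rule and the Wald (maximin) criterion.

Row averages: CropB=52.5, CropF=45, CropD=-35, CropC=130
Highest average = 130 → CropC.
Row minima: CropB=-70, CropF=-30, CropD=-70, CropC=-10
Best worst-case = -10 → CropC.

laplace → CropC; maximin → CropC (agree)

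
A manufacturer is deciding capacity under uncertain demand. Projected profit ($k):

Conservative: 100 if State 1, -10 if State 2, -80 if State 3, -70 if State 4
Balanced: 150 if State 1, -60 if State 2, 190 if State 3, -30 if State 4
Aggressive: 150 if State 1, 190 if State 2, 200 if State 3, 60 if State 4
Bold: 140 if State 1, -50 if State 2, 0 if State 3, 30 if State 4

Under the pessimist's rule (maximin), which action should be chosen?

Row minima: Conservative=-80, Balanced=-60, Aggressive=60, Bold=-50
Best worst-case = 60 → Aggressive.

Aggressive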